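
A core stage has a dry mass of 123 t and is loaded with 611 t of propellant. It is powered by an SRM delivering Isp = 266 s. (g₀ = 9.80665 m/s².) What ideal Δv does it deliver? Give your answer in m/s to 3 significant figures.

Δv ≈ 4660 m/s

v_e = Isp · g₀ = 266 × 9.80665 = 2608.6 m/s.
m₀ = m_dry + m_prop = 123 + 611 = 734 t.
Rocket equation: Δv = v_e · ln(m₀/m_f) = 2608.6 × ln(5.967) = 2608.6 × 1.7863 ≈ 4659.8 m/s.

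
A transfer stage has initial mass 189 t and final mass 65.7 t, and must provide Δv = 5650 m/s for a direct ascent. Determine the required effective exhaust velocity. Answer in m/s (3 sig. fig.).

v_e ≈ 5350 m/s

ln(m₀/m_f) = ln(189000/65700) = ln(2.877) = 1.0566.
Rocket equation: v_e = Δv / ln(m₀/m_f) = 5650 / 1.0566 = 5347.1 m/s.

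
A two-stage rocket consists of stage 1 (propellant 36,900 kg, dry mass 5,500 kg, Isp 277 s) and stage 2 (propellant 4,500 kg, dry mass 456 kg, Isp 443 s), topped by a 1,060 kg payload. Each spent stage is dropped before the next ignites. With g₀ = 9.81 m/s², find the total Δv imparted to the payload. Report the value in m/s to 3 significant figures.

Ignition mass of stage 1 = 36,900+5,500 + 4,500+456 + 1,060 = 48,416 kg.
Stage 1: m₀ = 48,416 kg, m_f = 48,416 − 36,900 = 11,516 kg; Δv = 277×9.81×ln(4.204) = 2717.4×1.4361 ≈ 3902 m/s.
Stage 2: m₀ = 6,016 kg, m_f = 6,016 − 4,500 = 1,516 kg; Δv = 443×9.81×ln(3.968) = 4345.8×1.3783 ≈ 5990 m/s.
Total Δv = 3902 + 5990 = 9892 m/s.

Δv ≈ 9890 m/s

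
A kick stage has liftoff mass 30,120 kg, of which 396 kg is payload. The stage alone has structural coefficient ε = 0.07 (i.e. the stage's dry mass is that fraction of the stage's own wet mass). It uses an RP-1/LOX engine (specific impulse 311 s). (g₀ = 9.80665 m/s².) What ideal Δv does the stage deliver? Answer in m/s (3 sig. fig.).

Δv ≈ 7620 m/s

Stage wet mass = m₀ − payload = 30,120 − 396 = 29,724 kg.
Stage dry mass = ε × stage wet mass = 0.07 × 29,724 = 2,080.68 kg.
Burnout mass m_f = stage dry + payload = 2,080.68 + 396 = 2,476.68 kg.
v_e = Isp · g₀ = 311 × 9.80665 = 3049.9 m/s.
Δv = v_e · ln(30,120/2,476.68) = 3049.9 × ln(12.16) = 3049.9 × 2.4983 ≈ 7619 m/s.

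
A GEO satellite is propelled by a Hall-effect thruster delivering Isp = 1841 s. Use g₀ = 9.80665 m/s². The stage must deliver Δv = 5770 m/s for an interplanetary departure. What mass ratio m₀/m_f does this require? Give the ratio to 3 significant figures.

v_e = Isp · g₀ = 1841 × 9.80665 = 18054.0 m/s.
m₀/m_f = exp(Δv / v_e) = exp(5770 / 18054.0) = exp(0.3196) = 1.3766.

mass ratio ≈ 1.38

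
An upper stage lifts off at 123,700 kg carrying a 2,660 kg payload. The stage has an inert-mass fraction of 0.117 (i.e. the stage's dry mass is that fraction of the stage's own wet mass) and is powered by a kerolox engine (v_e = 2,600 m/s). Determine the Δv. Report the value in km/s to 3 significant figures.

Δv ≈ 5.19 km/s

Stage wet mass = m₀ − payload = 123,700 − 2,660 = 121,040 kg.
Stage dry mass = ε × stage wet mass = 0.117 × 121,040 = 14,161.7 kg.
Burnout mass m_f = stage dry + payload = 14,161.7 + 2,660 = 16,821.7 kg.
Δv = v_e · ln(123,700/16,821.7) = 2600.0 × ln(7.354) = 2600.0 × 1.9952 ≈ 5187 m/s.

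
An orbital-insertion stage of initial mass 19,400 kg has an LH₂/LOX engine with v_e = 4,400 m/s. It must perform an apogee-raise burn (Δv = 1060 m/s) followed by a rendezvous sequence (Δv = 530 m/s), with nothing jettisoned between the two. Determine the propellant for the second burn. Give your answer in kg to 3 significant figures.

After the first burn: m = 19400 × exp(−1060/4400.0) = 19400 × 0.78591 = 15,246.7 kg.
After the second burn: m = 15,246.7 × exp(−530/4400.0) = 15,246.7 × 0.88652 = 13,516.5 kg.
Second-burn propellant = 15,246.7 − 13,516.5 = 1,730.2 kg.

propellant for the second burn ≈ 1730 kg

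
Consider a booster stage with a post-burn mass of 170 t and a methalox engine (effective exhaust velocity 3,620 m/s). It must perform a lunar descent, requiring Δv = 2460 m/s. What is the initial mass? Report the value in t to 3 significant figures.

initial mass ≈ 335 t

Using Δv = v_e ln(m₀/m_f): m₀/m_f = exp(Δv / v_e) = exp(2460 / 3620.0) = exp(0.6796) = 1.9730.
m₀ = m_f × 1.9730 = 170 × 1.9730 = 335.41 t.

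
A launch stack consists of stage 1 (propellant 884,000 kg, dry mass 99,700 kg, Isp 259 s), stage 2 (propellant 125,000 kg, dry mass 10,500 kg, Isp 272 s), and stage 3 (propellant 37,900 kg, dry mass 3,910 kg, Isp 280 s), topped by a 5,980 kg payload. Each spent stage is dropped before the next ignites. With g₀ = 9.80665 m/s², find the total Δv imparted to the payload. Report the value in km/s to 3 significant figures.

Ignition mass of stage 1 = 884,000+99,700 + 125,000+10,500 + 37,900+3,910 + 5,980 = 1,166,990 kg.
Stage 1: m₀ = 1,166,990 kg, m_f = 1,166,990 − 884,000 = 282,990 kg; Δv = 259×9.80665×ln(4.124) = 2539.9×1.4168 ≈ 3598 m/s.
Stage 2: m₀ = 183,290 kg, m_f = 183,290 − 125,000 = 58,290 kg; Δv = 272×9.80665×ln(3.144) = 2667.4×1.1456 ≈ 3056 m/s.
Stage 3: m₀ = 47,790 kg, m_f = 47,790 − 37,900 = 9,890 kg; Δv = 280×9.80665×ln(4.832) = 2745.9×1.5753 ≈ 4326 m/s.
Total Δv = 3598 + 3056 + 4326 = 10980 m/s.

Δv ≈ 11.0 km/s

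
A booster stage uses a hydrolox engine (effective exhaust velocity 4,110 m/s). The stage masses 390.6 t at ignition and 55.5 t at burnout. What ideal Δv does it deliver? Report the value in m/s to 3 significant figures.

Δv = v_e · ln(m₀/m_f) = 4110.0 × ln(7.038) = 4110.0 × 1.9513 ≈ 8019.8 m/s.

Δv ≈ 8020 m/s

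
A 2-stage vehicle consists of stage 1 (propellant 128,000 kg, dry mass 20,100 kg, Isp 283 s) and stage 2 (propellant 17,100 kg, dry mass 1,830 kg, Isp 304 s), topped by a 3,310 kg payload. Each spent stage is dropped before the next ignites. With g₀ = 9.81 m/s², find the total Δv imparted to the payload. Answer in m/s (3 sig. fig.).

Ignition mass of stage 1 = 128,000+20,100 + 17,100+1,830 + 3,310 = 170,340 kg.
Stage 1: m₀ = 170,340 kg, m_f = 170,340 − 128,000 = 42,340 kg; Δv = 283×9.81×ln(4.023) = 2776.2×1.3921 ≈ 3865 m/s.
Stage 2: m₀ = 22,240 kg, m_f = 22,240 − 17,100 = 5,140 kg; Δv = 304×9.81×ln(4.327) = 2982.2×1.4648 ≈ 4369 m/s.
Total Δv = 3865 + 4369 = 8234 m/s.

Δv ≈ 8230 m/s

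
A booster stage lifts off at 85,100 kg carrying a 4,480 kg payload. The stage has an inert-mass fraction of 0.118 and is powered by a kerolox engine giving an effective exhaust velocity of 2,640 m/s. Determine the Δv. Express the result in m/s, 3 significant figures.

Δv ≈ 4770 m/s

Stage wet mass = m₀ − payload = 85,100 − 4,480 = 80,620 kg.
Stage dry mass = ε × stage wet mass = 0.118 × 80,620 = 9,513.16 kg.
Burnout mass m_f = stage dry + payload = 9,513.16 + 4,480 = 13,993.16 kg.
Δv = v_e · ln(85,100/13,993.16) = 2640.0 × ln(6.082) = 2640.0 × 1.8053 ≈ 4766 m/s.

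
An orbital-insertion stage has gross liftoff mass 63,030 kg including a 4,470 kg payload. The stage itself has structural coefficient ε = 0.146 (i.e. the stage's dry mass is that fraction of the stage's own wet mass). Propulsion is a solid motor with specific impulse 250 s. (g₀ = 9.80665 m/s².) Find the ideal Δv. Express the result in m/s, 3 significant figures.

Stage wet mass = m₀ − payload = 63,030 − 4,470 = 58,560 kg.
Stage dry mass = ε × stage wet mass = 0.146 × 58,560 = 8,549.76 kg.
Burnout mass m_f = stage dry + payload = 8,549.76 + 4,470 = 13,019.76 kg.
v_e = Isp · g₀ = 250 × 9.80665 = 2451.7 m/s.
Δv = v_e · ln(63,030/13,019.76) = 2451.7 × ln(4.841) = 2451.7 × 1.5771 ≈ 3867 m/s.

Δv ≈ 3870 m/s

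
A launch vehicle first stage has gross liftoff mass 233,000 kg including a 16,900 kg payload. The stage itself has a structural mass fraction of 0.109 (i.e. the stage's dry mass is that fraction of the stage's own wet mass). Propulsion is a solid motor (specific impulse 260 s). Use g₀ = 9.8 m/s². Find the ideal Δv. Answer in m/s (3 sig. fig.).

Stage wet mass = m₀ − payload = 233,000 − 16,900 = 216,100 kg.
Stage dry mass = ε × stage wet mass = 0.109 × 216,100 = 23,554.9 kg.
Burnout mass m_f = stage dry + payload = 23,554.9 + 16,900 = 40,454.9 kg.
v_e = Isp · g₀ = 260 × 9.8 = 2548.0 m/s.
Δv = v_e · ln(233,000/40,454.9) = 2548.0 × ln(5.76) = 2548.0 × 1.7509 ≈ 4461 m/s.

Δv ≈ 4460 m/s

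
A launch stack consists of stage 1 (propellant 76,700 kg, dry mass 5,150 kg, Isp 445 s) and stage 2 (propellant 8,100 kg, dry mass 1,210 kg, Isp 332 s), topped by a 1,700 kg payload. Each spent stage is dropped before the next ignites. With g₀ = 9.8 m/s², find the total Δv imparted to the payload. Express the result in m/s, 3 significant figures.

Δv ≈ 12000 m/s

Ignition mass of stage 1 = 76,700+5,150 + 8,100+1,210 + 1,700 = 92,860 kg.
Stage 1: m₀ = 92,860 kg, m_f = 92,860 − 76,700 = 16,160 kg; Δv = 445×9.8×ln(5.746) = 4361.0×1.7486 ≈ 7625 m/s.
Stage 2: m₀ = 11,010 kg, m_f = 11,010 − 8,100 = 2,910 kg; Δv = 332×9.8×ln(3.784) = 3253.6×1.3307 ≈ 4329 m/s.
Total Δv = 7625 + 4329 = 11954 m/s.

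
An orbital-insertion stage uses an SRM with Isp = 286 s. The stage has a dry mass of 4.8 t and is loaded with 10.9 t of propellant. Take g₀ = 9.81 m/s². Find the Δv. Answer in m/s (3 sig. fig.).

Δv ≈ 3320 m/s

v_e = Isp · g₀ = 286 × 9.81 = 2805.7 m/s.
m₀ = m_dry + m_prop = 4.8 + 10.9 = 15.7 t.
Using Δv = v_e ln(m₀/m_f): Δv = v_e · ln(m₀/m_f) = 2805.7 × ln(3.271) = 2805.7 × 1.1850 ≈ 3324.8 m/s.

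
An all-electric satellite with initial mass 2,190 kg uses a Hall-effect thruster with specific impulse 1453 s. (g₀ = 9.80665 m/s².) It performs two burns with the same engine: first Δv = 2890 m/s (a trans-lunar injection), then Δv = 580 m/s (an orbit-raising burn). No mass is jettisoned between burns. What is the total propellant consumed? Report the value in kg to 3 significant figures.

total propellant consumed ≈ 473 kg

v_e = Isp · g₀ = 1453 × 9.80665 = 14249.1 m/s.
After the first burn: m = 2190 × exp(−2890/14249.1) = 2190 × 0.81642 = 1,787.96 kg.
After the second burn: m = 1,787.96 × exp(−580/14249.1) = 1,787.96 × 0.96011 = 1,716.64 kg.
Total propellant = m₀ − m_final = 2190 − 1,716.64 = 473.36 kg.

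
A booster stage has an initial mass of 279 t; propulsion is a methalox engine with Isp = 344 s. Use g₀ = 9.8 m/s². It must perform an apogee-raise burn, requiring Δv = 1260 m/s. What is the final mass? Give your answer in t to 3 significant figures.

final mass ≈ 192 t

v_e = Isp · g₀ = 344 × 9.8 = 3371.2 m/s.
Using Δv = v_e ln(m₀/m_f): m₀/m_f = exp(Δv / v_e) = exp(1260 / 3371.2) = exp(0.3738) = 1.4532.
m_f = m₀ / 1.4532 = 279 / 1.4532 = 191.99 t.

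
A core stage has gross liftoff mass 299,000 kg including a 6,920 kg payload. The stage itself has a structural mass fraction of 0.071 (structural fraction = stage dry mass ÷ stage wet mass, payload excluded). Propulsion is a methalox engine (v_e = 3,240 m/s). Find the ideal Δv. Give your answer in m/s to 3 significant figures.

Δv ≈ 7710 m/s

Stage wet mass = m₀ − payload = 299,000 − 6,920 = 292,080 kg.
Stage dry mass = ε × stage wet mass = 0.071 × 292,080 = 20,737.7 kg.
Burnout mass m_f = stage dry + payload = 20,737.7 + 6,920 = 27,657.7 kg.
Rocket equation: Δv = v_e · ln(299,000/27,657.7) = 3240.0 × ln(10.81) = 3240.0 × 2.3805 ≈ 7713 m/s.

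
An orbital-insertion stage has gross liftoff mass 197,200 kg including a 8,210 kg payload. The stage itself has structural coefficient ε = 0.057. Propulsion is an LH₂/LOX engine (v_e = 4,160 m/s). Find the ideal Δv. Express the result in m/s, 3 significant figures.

Δv ≈ 9740 m/s

Stage wet mass = m₀ − payload = 197,200 − 8,210 = 188,990 kg.
Stage dry mass = ε × stage wet mass = 0.057 × 188,990 = 10,772.4 kg.
Burnout mass m_f = stage dry + payload = 10,772.4 + 8,210 = 18,982.4 kg.
Using Δv = v_e ln(m₀/m_f): Δv = v_e · ln(197,200/18,982.4) = 4160.0 × ln(10.39) = 4160.0 × 2.3407 ≈ 9737 m/s.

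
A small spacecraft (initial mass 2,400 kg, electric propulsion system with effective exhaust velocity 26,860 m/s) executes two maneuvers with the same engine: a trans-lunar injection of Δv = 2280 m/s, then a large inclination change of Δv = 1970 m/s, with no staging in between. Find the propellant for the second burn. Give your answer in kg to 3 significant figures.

propellant for the second burn ≈ 156 kg

After the first burn: m = 2400 × exp(−2280/26860.0) = 2400 × 0.91862 = 2,204.69 kg.
After the second burn: m = 2,204.69 × exp(−1970/26860.0) = 2,204.69 × 0.92928 = 2,048.77 kg.
Second-burn propellant = 2,204.69 − 2,048.77 = 155.92 kg.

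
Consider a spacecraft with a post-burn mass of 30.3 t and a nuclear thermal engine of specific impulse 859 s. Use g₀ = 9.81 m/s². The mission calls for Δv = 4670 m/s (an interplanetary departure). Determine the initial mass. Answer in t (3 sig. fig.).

initial mass ≈ 52.7 t

v_e = Isp · g₀ = 859 × 9.81 = 8426.8 m/s.
Using Δv = v_e ln(m₀/m_f): m₀/m_f = exp(Δv / v_e) = exp(4670 / 8426.8) = exp(0.5542) = 1.7405.
m₀ = m_f × 1.7405 = 30.3 × 1.7405 = 52.7372 t.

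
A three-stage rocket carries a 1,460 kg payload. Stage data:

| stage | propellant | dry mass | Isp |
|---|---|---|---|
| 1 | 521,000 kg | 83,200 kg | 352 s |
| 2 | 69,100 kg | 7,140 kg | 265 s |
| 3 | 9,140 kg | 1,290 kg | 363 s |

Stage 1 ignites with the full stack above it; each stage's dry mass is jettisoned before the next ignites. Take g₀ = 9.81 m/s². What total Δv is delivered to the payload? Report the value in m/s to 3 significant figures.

Ignition mass of stage 1 = 521,000+83,200 + 69,100+7,140 + 9,140+1,290 + 1,460 = 692,330 kg.
Stage 1: m₀ = 692,330 kg, m_f = 692,330 − 521,000 = 171,330 kg; Δv = 352×9.81×ln(4.041) = 3453.1×1.3965 ≈ 4822 m/s.
Stage 2: m₀ = 88,130 kg, m_f = 88,130 − 69,100 = 19,030 kg; Δv = 265×9.81×ln(4.631) = 2599.7×1.5328 ≈ 3985 m/s.
Stage 3: m₀ = 11,890 kg, m_f = 11,890 − 9,140 = 2,750 kg; Δv = 363×9.81×ln(4.324) = 3561.0×1.4641 ≈ 5214 m/s.
Total Δv = 4822 + 3985 + 5214 = 14021 m/s.

Δv ≈ 14000 m/s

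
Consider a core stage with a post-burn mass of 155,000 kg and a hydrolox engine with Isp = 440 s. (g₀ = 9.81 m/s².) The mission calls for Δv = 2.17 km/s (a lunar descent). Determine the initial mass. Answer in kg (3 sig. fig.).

initial mass ≈ 256000 kg

v_e = Isp · g₀ = 440 × 9.81 = 4316.4 m/s.
By the Tsiolkovsky rocket equation, m₀/m_f = exp(Δv / v_e) = exp(2170 / 4316.4) = exp(0.5027) = 1.6532.
m₀ = m_f × 1.6532 = 155,000 × 1.6532 = 256,246 kg.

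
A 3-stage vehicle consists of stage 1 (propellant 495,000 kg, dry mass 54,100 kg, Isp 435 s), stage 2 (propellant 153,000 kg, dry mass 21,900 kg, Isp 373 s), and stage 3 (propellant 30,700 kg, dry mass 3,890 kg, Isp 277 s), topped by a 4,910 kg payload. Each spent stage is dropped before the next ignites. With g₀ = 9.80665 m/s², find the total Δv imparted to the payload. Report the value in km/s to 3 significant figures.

Δv ≈ 13.1 km/s

Ignition mass of stage 1 = 495,000+54,100 + 153,000+21,900 + 30,700+3,890 + 4,910 = 763,500 kg.
Stage 1: m₀ = 763,500 kg, m_f = 763,500 − 495,000 = 268,500 kg; Δv = 435×9.80665×ln(2.844) = 4265.9×1.0451 ≈ 4458 m/s.
Stage 2: m₀ = 214,400 kg, m_f = 214,400 − 153,000 = 61,400 kg; Δv = 373×9.80665×ln(3.492) = 3657.9×1.2504 ≈ 4574 m/s.
Stage 3: m₀ = 39,500 kg, m_f = 39,500 − 30,700 = 8,800 kg; Δv = 277×9.80665×ln(4.489) = 2716.4×1.5015 ≈ 4079 m/s.
Total Δv = 4458 + 4574 + 4079 = 13111 m/s.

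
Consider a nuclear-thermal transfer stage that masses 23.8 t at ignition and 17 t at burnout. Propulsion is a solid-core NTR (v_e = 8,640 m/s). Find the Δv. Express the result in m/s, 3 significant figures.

Δv ≈ 2910 m/s

Using Δv = v_e ln(m₀/m_f): Δv = v_e · ln(m₀/m_f) = 8640.0 × ln(1.4) = 8640.0 × 0.3365 ≈ 2907.1 m/s.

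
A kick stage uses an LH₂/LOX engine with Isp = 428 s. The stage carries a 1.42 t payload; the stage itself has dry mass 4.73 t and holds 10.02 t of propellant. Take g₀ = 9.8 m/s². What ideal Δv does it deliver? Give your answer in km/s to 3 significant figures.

v_e = Isp · g₀ = 428 × 9.8 = 4194.4 m/s.
m₀ = payload + dry + propellant = 1.42 + 4.73 + 10.02 = 16.17 t.
m_f = payload + dry = 1.42 + 4.73 = 6.15 t.
From the ideal rocket equation, Δv = v_e · ln(m₀/m_f) = 4194.4 × ln(2.629) = 4194.4 × 0.9667 ≈ 4054.7 m/s.

Δv ≈ 4.05 km/s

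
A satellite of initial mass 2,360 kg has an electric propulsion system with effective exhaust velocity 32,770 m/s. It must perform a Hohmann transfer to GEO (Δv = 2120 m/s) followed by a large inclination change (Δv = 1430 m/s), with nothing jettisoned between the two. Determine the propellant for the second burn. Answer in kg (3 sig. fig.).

propellant for the second burn ≈ 94.5 kg

After the first burn: m = 2360 × exp(−2120/32770.0) = 2360 × 0.93735 = 2,212.15 kg.
After the second burn: m = 2,212.15 × exp(−1430/32770.0) = 2,212.15 × 0.95730 = 2,117.69 kg.
Second-burn propellant = 2,212.15 − 2,117.69 = 94.46 kg.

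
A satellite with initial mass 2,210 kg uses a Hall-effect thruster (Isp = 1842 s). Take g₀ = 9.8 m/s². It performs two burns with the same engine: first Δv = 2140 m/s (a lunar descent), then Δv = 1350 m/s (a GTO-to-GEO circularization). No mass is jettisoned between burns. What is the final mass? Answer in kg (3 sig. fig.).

v_e = Isp · g₀ = 1842 × 9.8 = 18051.6 m/s.
After the first burn: m = 2210 × exp(−2140/18051.6) = 2210 × 0.88821 = 1,962.94 kg.
After the second burn: m = 1,962.94 × exp(−1350/18051.6) = 1,962.94 × 0.92794 = 1,821.49 kg.

final mass ≈ 1820 kg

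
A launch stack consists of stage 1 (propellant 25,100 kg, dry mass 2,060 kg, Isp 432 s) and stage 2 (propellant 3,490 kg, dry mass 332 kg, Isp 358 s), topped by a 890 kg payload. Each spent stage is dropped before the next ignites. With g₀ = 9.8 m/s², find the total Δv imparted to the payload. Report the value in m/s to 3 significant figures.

Ignition mass of stage 1 = 25,100+2,060 + 3,490+332 + 890 = 31,872 kg.
Stage 1: m₀ = 31,872 kg, m_f = 31,872 − 25,100 = 6,772 kg; Δv = 432×9.8×ln(4.706) = 4233.6×1.5489 ≈ 6558 m/s.
Stage 2: m₀ = 4,712 kg, m_f = 4,712 − 3,490 = 1,222 kg; Δv = 358×9.8×ln(3.856) = 3508.4×1.3496 ≈ 4735 m/s.
Total Δv = 6558 + 4735 = 11293 m/s.

Δv ≈ 11300 m/s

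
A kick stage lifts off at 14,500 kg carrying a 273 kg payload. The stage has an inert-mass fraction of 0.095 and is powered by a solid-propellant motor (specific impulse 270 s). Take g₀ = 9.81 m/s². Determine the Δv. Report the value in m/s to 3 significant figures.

Δv ≈ 5800 m/s

Stage wet mass = m₀ − payload = 14,500 − 273 = 14,227 kg.
Stage dry mass = ε × stage wet mass = 0.095 × 14,227 = 1,351.57 kg.
Burnout mass m_f = stage dry + payload = 1,351.57 + 273 = 1,624.57 kg.
v_e = Isp · g₀ = 270 × 9.81 = 2648.7 m/s.
Δv = v_e · ln(14,500/1,624.57) = 2648.7 × ln(8.925) = 2648.7 × 2.1889 ≈ 5798 m/s.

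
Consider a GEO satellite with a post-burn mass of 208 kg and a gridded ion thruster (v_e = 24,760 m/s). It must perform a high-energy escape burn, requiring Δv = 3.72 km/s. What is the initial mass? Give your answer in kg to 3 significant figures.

m₀/m_f = exp(Δv / v_e) = exp(3720 / 24760.0) = exp(0.1502) = 1.1621.
m₀ = m_f × 1.1621 = 208 × 1.1621 = 241.717 kg.

initial mass ≈ 242 kg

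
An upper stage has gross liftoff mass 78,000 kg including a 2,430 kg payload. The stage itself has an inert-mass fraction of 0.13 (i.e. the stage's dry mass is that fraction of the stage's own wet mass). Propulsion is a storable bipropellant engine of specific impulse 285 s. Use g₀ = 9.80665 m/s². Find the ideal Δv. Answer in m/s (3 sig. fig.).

Δv ≈ 5170 m/s

Stage wet mass = m₀ − payload = 78,000 − 2,430 = 75,570 kg.
Stage dry mass = ε × stage wet mass = 0.13 × 75,570 = 9,824.1 kg.
Burnout mass m_f = stage dry + payload = 9,824.1 + 2,430 = 12,254.1 kg.
v_e = Isp · g₀ = 285 × 9.80665 = 2794.9 m/s.
Using Δv = v_e ln(m₀/m_f): Δv = v_e · ln(78,000/12,254.1) = 2794.9 × ln(6.365) = 2794.9 × 1.8508 ≈ 5173 m/s.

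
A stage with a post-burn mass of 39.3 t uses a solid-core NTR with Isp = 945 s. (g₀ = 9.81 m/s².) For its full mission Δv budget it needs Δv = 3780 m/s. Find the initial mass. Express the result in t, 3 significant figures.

initial mass ≈ 59.1 t

v_e = Isp · g₀ = 945 × 9.81 = 9270.5 m/s.
m₀/m_f = exp(Δv / v_e) = exp(3780 / 9270.5) = exp(0.4077) = 1.5034.
m₀ = m_f × 1.5034 = 39.3 × 1.5034 = 59.0836 t.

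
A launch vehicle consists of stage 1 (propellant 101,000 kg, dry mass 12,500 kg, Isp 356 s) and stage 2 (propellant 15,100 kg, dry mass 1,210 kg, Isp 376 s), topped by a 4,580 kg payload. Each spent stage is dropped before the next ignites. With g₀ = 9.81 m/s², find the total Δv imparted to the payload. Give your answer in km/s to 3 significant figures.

Δv ≈ 9.60 km/s

Ignition mass of stage 1 = 101,000+12,500 + 15,100+1,210 + 4,580 = 134,390 kg.
Stage 1: m₀ = 134,390 kg, m_f = 134,390 − 101,000 = 33,390 kg; Δv = 356×9.81×ln(4.025) = 3492.4×1.3925 ≈ 4863 m/s.
Stage 2: m₀ = 20,890 kg, m_f = 20,890 − 15,100 = 5,790 kg; Δv = 376×9.81×ln(3.608) = 3688.6×1.2831 ≈ 4733 m/s.
Total Δv = 4863 + 4733 = 9596 m/s.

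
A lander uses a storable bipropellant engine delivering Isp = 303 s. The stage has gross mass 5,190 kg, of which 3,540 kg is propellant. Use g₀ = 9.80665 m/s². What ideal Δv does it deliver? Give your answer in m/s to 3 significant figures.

Δv ≈ 3410 m/s

v_e = Isp · g₀ = 303 × 9.80665 = 2971.4 m/s.
m_f = m₀ − m_prop = 5,190 − 3,540 = 1,650 kg.
Δv = v_e · ln(m₀/m_f) = 2971.4 × ln(3.145) = 2971.4 × 1.1460 ≈ 3405.1 m/s.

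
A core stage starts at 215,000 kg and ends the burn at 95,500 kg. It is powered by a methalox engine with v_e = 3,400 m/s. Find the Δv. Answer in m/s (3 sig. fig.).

Δv ≈ 2760 m/s

Δv = v_e · ln(m₀/m_f) = 3400.0 × ln(2.251) = 3400.0 × 0.8115 ≈ 2759.1 m/s.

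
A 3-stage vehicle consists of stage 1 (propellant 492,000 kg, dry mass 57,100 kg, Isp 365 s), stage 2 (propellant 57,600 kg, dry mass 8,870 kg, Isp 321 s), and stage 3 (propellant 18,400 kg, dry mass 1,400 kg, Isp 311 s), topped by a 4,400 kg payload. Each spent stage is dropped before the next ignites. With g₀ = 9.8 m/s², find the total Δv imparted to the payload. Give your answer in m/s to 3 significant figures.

Ignition mass of stage 1 = 492,000+57,100 + 57,600+8,870 + 18,400+1,400 + 4,400 = 639,770 kg.
Stage 1: m₀ = 639,770 kg, m_f = 639,770 − 492,000 = 147,770 kg; Δv = 365×9.8×ln(4.329) = 3577.0×1.4655 ≈ 5242 m/s.
Stage 2: m₀ = 90,670 kg, m_f = 90,670 − 57,600 = 33,070 kg; Δv = 321×9.8×ln(2.742) = 3145.8×1.0086 ≈ 3173 m/s.
Stage 3: m₀ = 24,200 kg, m_f = 24,200 − 18,400 = 5,800 kg; Δv = 311×9.8×ln(4.172) = 3047.8×1.4285 ≈ 4354 m/s.
Total Δv = 5242 + 3173 + 4354 = 12769 m/s.

Δv ≈ 12800 m/s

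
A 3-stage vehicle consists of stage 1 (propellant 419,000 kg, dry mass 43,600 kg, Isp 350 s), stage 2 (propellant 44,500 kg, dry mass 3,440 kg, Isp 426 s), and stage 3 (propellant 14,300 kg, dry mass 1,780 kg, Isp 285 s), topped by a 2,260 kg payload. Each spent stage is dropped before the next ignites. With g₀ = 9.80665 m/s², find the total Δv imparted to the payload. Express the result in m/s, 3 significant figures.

Ignition mass of stage 1 = 419,000+43,600 + 44,500+3,440 + 14,300+1,780 + 2,260 = 528,880 kg.
Stage 1: m₀ = 528,880 kg, m_f = 528,880 − 419,000 = 109,880 kg; Δv = 350×9.80665×ln(4.813) = 3432.3×1.5714 ≈ 5393 m/s.
Stage 2: m₀ = 66,280 kg, m_f = 66,280 − 44,500 = 21,780 kg; Δv = 426×9.80665×ln(3.043) = 4177.6×1.1129 ≈ 4649 m/s.
Stage 3: m₀ = 18,340 kg, m_f = 18,340 − 14,300 = 4,040 kg; Δv = 285×9.80665×ln(4.54) = 2794.9×1.5128 ≈ 4228 m/s.
Total Δv = 5393 + 4649 + 4228 = 14270 m/s.

Δv ≈ 14300 m/s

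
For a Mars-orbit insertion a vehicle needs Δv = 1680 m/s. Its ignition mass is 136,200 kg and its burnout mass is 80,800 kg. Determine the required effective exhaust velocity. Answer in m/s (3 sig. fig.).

ln(m₀/m_f) = ln(136200/80800) = ln(1.686) = 0.5221.
Rocket equation: v_e = Δv / ln(m₀/m_f) = 1680 / 0.5221 = 3217.5 m/s.

v_e ≈ 3220 m/s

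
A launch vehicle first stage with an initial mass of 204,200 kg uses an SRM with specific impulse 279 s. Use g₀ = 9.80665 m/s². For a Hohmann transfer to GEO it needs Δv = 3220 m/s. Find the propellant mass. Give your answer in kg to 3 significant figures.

propellant mass ≈ 141000 kg

v_e = Isp · g₀ = 279 × 9.80665 = 2736.1 m/s.
Rocket equation: m₀/m_f = exp(Δv / v_e) = exp(3220 / 2736.1) = exp(1.1769) = 3.2442.
m_f = 204,200 / 3.2442 = 62,943.1 kg, so propellant = m₀ − m_f = 204,200 − 62,943.1 = 141,256.9 kg.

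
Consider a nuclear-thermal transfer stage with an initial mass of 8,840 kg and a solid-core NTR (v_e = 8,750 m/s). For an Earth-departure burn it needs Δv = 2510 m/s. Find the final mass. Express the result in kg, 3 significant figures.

m₀/m_f = exp(Δv / v_e) = exp(2510 / 8750.0) = exp(0.2869) = 1.3322.
m_f = m₀ / 1.3322 = 8,840 / 1.3322 = 6,635.64 kg.

final mass ≈ 6640 kg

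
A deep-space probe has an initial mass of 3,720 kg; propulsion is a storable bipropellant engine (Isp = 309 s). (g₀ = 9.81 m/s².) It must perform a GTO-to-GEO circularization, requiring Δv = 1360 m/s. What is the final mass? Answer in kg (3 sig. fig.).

v_e = Isp · g₀ = 309 × 9.81 = 3031.3 m/s.
From the ideal rocket equation, m₀/m_f = exp(Δv / v_e) = exp(1360 / 3031.3) = exp(0.4487) = 1.5662.
m_f = m₀ / 1.5662 = 3,720 / 1.5662 = 2,375.18 kg.

final mass ≈ 2380 kg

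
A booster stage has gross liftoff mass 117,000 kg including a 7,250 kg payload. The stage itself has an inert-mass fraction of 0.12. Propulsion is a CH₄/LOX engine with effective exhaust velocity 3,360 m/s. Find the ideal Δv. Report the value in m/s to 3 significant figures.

Δv ≈ 5870 m/s

Stage wet mass = m₀ − payload = 117,000 − 7,250 = 109,750 kg.
Stage dry mass = ε × stage wet mass = 0.12 × 109,750 = 13,170 kg.
Burnout mass m_f = stage dry + payload = 13,170 + 7,250 = 20,420 kg.
Δv = v_e · ln(117,000/20,420) = 3360.0 × ln(5.73) = 3360.0 × 1.7457 ≈ 5865 m/s.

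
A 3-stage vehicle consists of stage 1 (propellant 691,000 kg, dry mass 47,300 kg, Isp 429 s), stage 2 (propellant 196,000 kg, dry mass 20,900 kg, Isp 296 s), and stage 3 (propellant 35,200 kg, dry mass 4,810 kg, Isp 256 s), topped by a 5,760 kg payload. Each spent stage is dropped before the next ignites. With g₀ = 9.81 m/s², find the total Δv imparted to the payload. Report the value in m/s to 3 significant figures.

Ignition mass of stage 1 = 691,000+47,300 + 196,000+20,900 + 35,200+4,810 + 5,760 = 1,000,970 kg.
Stage 1: m₀ = 1,000,970 kg, m_f = 1,000,970 − 691,000 = 309,970 kg; Δv = 429×9.81×ln(3.229) = 4208.5×1.1722 ≈ 4933 m/s.
Stage 2: m₀ = 262,670 kg, m_f = 262,670 − 196,000 = 66,670 kg; Δv = 296×9.81×ln(3.94) = 2903.8×1.3711 ≈ 3981 m/s.
Stage 3: m₀ = 45,770 kg, m_f = 45,770 − 35,200 = 10,570 kg; Δv = 256×9.81×ln(4.33) = 2511.4×1.4656 ≈ 3681 m/s.
Total Δv = 4933 + 3981 + 3681 = 12595 m/s.

Δv ≈ 12600 m/s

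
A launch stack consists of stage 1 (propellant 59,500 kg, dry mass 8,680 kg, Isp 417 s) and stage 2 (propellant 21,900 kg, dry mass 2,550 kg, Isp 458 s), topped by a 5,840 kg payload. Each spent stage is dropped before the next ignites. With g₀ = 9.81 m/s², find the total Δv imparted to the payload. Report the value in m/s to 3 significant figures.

Ignition mass of stage 1 = 59,500+8,680 + 21,900+2,550 + 5,840 = 98,470 kg.
Stage 1: m₀ = 98,470 kg, m_f = 98,470 − 59,500 = 38,970 kg; Δv = 417×9.81×ln(2.527) = 4090.8×0.9270 ≈ 3792 m/s.
Stage 2: m₀ = 30,290 kg, m_f = 30,290 − 21,900 = 8,390 kg; Δv = 458×9.81×ln(3.61) = 4493.0×1.2838 ≈ 5768 m/s.
Total Δv = 3792 + 5768 = 9560 m/s.

Δv ≈ 9560 m/s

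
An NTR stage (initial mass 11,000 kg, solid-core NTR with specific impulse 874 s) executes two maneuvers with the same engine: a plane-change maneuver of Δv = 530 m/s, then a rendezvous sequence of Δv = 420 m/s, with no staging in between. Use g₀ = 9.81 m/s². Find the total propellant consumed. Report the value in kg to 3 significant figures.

v_e = Isp · g₀ = 874 × 9.81 = 8573.9 m/s.
After the first burn: m = 11000 × exp(−530/8573.9) = 11000 × 0.94006 = 10,340.7 kg.
After the second burn: m = 10,340.7 × exp(−420/8573.9) = 10,340.7 × 0.95219 = 9,846.31 kg.
Total propellant = m₀ − m_final = 11000 − 9,846.31 = 1,153.69 kg.

total propellant consumed ≈ 1150 kg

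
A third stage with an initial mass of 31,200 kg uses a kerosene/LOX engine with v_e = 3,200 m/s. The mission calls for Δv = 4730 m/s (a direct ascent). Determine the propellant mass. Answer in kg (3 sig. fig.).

propellant mass ≈ 24100 kg

Rocket equation: m₀/m_f = exp(Δv / v_e) = exp(4730 / 3200.0) = exp(1.4781) = 4.3847.
m_f = 31,200 / 4.3847 = 7,115.65 kg, so propellant = m₀ − m_f = 31,200 − 7,115.65 = 24,084.35 kg.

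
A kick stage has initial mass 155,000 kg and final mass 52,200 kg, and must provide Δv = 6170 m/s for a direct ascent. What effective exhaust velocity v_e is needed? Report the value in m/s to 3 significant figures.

v_e ≈ 5670 m/s

ln(m₀/m_f) = ln(155000/52200) = ln(2.969) = 1.0883.
v_e = Δv / ln(m₀/m_f) = 6170 / 1.0883 = 5669.2 m/s.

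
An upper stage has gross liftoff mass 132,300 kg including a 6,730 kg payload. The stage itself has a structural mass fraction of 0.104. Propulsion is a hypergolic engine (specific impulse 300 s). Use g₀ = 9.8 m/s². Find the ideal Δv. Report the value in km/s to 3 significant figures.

Stage wet mass = m₀ − payload = 132,300 − 6,730 = 125,570 kg.
Stage dry mass = ε × stage wet mass = 0.104 × 125,570 = 13,059.3 kg.
Burnout mass m_f = stage dry + payload = 13,059.3 + 6,730 = 19,789.3 kg.
v_e = Isp · g₀ = 300 × 9.8 = 2940.0 m/s.
Δv = v_e · ln(132,300/19,789.3) = 2940.0 × ln(6.685) = 2940.0 × 1.8999 ≈ 5586 m/s.

Δv ≈ 5.59 km/s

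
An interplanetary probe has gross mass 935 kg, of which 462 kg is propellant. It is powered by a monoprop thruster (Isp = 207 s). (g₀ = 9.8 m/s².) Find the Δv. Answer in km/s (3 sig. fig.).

Δv ≈ 1.38 km/s

v_e = Isp · g₀ = 207 × 9.8 = 2028.6 m/s.
m_f = m₀ − m_prop = 935 − 462 = 473 kg.
Using Δv = v_e ln(m₀/m_f): Δv = v_e · ln(m₀/m_f) = 2028.6 × ln(1.977) = 2028.6 × 0.6815 ≈ 1382.4 m/s.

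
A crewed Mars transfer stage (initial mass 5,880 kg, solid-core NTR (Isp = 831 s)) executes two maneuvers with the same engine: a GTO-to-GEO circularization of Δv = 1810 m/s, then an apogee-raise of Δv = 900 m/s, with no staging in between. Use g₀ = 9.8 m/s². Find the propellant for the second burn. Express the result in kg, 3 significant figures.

v_e = Isp · g₀ = 831 × 9.8 = 8143.8 m/s.
After the first burn: m = 5880 × exp(−1810/8143.8) = 5880 × 0.80071 = 4,708.17 kg.
After the second burn: m = 4,708.17 × exp(−900/8143.8) = 4,708.17 × 0.89537 = 4,215.55 kg.
Second-burn propellant = 4,708.17 − 4,215.55 = 492.62 kg.

propellant for the second burn ≈ 493 kg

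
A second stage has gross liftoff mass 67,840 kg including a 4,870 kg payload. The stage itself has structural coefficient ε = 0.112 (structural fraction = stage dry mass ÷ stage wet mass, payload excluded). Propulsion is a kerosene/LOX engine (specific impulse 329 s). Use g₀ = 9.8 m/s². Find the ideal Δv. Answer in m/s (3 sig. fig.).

Δv ≈ 5610 m/s

Stage wet mass = m₀ − payload = 67,840 − 4,870 = 62,970 kg.
Stage dry mass = ε × stage wet mass = 0.112 × 62,970 = 7,052.64 kg.
Burnout mass m_f = stage dry + payload = 7,052.64 + 4,870 = 11,922.64 kg.
v_e = Isp · g₀ = 329 × 9.8 = 3224.2 m/s.
Δv = v_e · ln(67,840/11,922.64) = 3224.2 × ln(5.69) = 3224.2 × 1.7387 ≈ 5606 m/s.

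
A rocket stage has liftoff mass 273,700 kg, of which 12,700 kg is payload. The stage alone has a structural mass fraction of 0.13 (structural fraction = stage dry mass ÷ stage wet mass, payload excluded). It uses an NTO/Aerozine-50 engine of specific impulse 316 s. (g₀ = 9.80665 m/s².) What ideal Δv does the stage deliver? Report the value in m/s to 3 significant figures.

Stage wet mass = m₀ − payload = 273,700 − 12,700 = 261,000 kg.
Stage dry mass = ε × stage wet mass = 0.13 × 261,000 = 33,930 kg.
Burnout mass m_f = stage dry + payload = 33,930 + 12,700 = 46,630 kg.
v_e = Isp · g₀ = 316 × 9.80665 = 3098.9 m/s.
Rocket equation: Δv = v_e · ln(273,700/46,630) = 3098.9 × ln(5.87) = 3098.9 × 1.7698 ≈ 5484 m/s.

Δv ≈ 5480 m/s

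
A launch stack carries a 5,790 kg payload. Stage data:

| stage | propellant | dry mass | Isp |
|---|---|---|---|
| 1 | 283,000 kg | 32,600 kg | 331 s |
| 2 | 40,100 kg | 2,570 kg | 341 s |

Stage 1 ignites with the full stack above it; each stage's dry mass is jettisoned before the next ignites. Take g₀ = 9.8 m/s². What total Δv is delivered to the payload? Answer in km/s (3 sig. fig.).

Δv ≈ 10.7 km/s

Ignition mass of stage 1 = 283,000+32,600 + 40,100+2,570 + 5,790 = 364,060 kg.
Stage 1: m₀ = 364,060 kg, m_f = 364,060 − 283,000 = 81,060 kg; Δv = 331×9.8×ln(4.491) = 3243.8×1.5021 ≈ 4873 m/s.
Stage 2: m₀ = 48,460 kg, m_f = 48,460 − 40,100 = 8,360 kg; Δv = 341×9.8×ln(5.797) = 3341.8×1.7573 ≈ 5872 m/s.
Total Δv = 4873 + 5872 = 10745 m/s.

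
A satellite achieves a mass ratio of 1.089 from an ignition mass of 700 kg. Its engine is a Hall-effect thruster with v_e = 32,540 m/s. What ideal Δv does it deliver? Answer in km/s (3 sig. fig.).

Δv ≈ 2.77 km/s

Δv = v_e · ln(1.089) = 32540.0 × 0.0853 ≈ 2774.4 m/s.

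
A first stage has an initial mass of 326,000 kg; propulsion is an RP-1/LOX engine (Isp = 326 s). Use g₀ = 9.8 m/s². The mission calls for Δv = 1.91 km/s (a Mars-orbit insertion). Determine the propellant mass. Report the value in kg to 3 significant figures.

v_e = Isp · g₀ = 326 × 9.8 = 3194.8 m/s.
By the Tsiolkovsky rocket equation, m₀/m_f = exp(Δv / v_e) = exp(1910 / 3194.8) = exp(0.5978) = 1.8182.
m_f = 326,000 / 1.8182 = 179,298 kg, so propellant = m₀ − m_f = 326,000 − 179,298 = 146,702 kg.

propellant mass ≈ 147000 kg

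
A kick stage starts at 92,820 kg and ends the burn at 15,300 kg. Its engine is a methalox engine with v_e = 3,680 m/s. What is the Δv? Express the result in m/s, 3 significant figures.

Δv ≈ 6630 m/s

By the Tsiolkovsky rocket equation, Δv = v_e · ln(m₀/m_f) = 3680.0 × ln(6.067) = 3680.0 × 1.8028 ≈ 6634.3 m/s.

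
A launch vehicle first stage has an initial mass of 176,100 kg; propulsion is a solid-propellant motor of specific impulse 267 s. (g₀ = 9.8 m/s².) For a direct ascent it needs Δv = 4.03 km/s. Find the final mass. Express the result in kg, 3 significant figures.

final mass ≈ 37700 kg

v_e = Isp · g₀ = 267 × 9.8 = 2616.6 m/s.
Using Δv = v_e ln(m₀/m_f): m₀/m_f = exp(Δv / v_e) = exp(4030 / 2616.6) = exp(1.5402) = 4.6654.
m_f = m₀ / 4.6654 = 176,100 / 4.6654 = 37,746 kg.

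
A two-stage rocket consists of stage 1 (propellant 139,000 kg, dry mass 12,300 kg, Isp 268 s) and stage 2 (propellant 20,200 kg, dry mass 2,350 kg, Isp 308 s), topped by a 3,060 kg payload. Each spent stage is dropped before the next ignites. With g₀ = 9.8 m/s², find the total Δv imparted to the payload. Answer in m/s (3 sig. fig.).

Δv ≈ 8740 m/s

Ignition mass of stage 1 = 139,000+12,300 + 20,200+2,350 + 3,060 = 176,910 kg.
Stage 1: m₀ = 176,910 kg, m_f = 176,910 − 139,000 = 37,910 kg; Δv = 268×9.8×ln(4.667) = 2626.4×1.5404 ≈ 4046 m/s.
Stage 2: m₀ = 25,610 kg, m_f = 25,610 − 20,200 = 5,410 kg; Δv = 308×9.8×ln(4.734) = 3018.4×1.5547 ≈ 4693 m/s.
Total Δv = 4046 + 4693 = 8739 m/s.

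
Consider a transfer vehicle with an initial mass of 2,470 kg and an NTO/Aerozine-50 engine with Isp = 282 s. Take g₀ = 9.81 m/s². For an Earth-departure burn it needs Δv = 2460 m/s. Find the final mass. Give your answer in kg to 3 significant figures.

v_e = Isp · g₀ = 282 × 9.81 = 2766.4 m/s.
By the Tsiolkovsky rocket equation, m₀/m_f = exp(Δv / v_e) = exp(2460 / 2766.4) = exp(0.8892) = 2.4333.
m_f = m₀ / 2.4333 = 2,470 / 2.4333 = 1,015.08 kg.

final mass ≈ 1020 kg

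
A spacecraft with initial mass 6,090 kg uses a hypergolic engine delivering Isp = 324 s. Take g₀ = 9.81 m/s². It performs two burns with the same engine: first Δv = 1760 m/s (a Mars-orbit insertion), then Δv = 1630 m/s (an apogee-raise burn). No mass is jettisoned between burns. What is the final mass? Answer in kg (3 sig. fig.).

final mass ≈ 2100 kg

v_e = Isp · g₀ = 324 × 9.81 = 3178.4 m/s.
After the first burn: m = 6090 × exp(−1760/3178.4) = 6090 × 0.57480 = 3,500.53 kg.
After the second burn: m = 3,500.53 × exp(−1630/3178.4) = 3,500.53 × 0.59880 = 2,096.12 kg.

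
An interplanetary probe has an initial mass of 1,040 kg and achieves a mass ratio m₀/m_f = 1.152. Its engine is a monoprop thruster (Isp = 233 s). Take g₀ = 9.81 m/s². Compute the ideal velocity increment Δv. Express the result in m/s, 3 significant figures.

Δv ≈ 323 m/s

v_e = Isp · g₀ = 233 × 9.81 = 2285.7 m/s.
Δv = v_e · ln(1.152) = 2285.7 × 0.1415 ≈ 323.4 m/s.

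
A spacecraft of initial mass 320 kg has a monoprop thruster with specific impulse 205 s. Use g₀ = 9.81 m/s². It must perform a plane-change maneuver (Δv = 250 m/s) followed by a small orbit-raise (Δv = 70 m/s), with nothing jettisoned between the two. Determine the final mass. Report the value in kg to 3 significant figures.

v_e = Isp · g₀ = 205 × 9.81 = 2011.1 m/s.
After the first burn: m = 320 × exp(−250/2011.1) = 320 × 0.88310 = 282.592 kg.
After the second burn: m = 282.592 × exp(−70/2011.1) = 282.592 × 0.96579 = 272.925 kg.

final mass ≈ 273 kg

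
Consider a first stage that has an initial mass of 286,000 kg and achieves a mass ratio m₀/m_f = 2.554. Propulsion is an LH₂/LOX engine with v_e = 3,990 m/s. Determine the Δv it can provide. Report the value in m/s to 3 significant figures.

Δv = v_e · ln(2.554) = 3990.0 × 0.9377 ≈ 3741.3 m/s.

Δv ≈ 3740 m/s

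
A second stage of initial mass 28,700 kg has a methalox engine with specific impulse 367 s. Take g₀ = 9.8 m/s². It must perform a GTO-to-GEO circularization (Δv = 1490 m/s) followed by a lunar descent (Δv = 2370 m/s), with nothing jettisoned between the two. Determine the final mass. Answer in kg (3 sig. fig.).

v_e = Isp · g₀ = 367 × 9.8 = 3596.6 m/s.
After the first burn: m = 28700 × exp(−1490/3596.6) = 28700 × 0.66082 = 18,965.5 kg.
After the second burn: m = 18,965.5 × exp(−2370/3596.6) = 18,965.5 × 0.51739 = 9,812.56 kg.

final mass ≈ 9810 kg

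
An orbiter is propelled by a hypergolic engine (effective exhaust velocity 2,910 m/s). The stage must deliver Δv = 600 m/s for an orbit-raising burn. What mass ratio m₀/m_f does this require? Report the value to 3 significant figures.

mass ratio ≈ 1.23

Using Δv = v_e ln(m₀/m_f): m₀/m_f = exp(Δv / v_e) = exp(600 / 2910.0) = exp(0.2062) = 1.2290.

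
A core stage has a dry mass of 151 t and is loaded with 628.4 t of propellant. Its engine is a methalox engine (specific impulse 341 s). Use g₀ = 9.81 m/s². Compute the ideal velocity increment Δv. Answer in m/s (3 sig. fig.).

Δv ≈ 5490 m/s

v_e = Isp · g₀ = 341 × 9.81 = 3345.2 m/s.
m₀ = m_dry + m_prop = 151 + 628.4 = 779.4 t.
Δv = v_e · ln(m₀/m_f) = 3345.2 × ln(5.162) = 3345.2 × 1.6412 ≈ 5490.3 m/s.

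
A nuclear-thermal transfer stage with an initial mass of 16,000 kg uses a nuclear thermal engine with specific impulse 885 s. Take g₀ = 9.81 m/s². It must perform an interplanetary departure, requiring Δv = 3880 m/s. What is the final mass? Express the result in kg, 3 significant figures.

v_e = Isp · g₀ = 885 × 9.81 = 8681.9 m/s.
From the ideal rocket equation, m₀/m_f = exp(Δv / v_e) = exp(3880 / 8681.9) = exp(0.4469) = 1.5635.
m_f = m₀ / 1.5635 = 16,000 / 1.5635 = 10,233.5 kg.

final mass ≈ 10200 kg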